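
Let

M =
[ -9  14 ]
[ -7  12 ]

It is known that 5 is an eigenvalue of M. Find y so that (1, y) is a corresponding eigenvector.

We need (M - 5I)v = 0.
M - 5I = [[-14, 14], [-7, 7]].
Row 1: (-14)·1 + (14)·y = 0
Row 2: (-7)·1 + (7)·y = 0
Solving gives y = 1.
Check: M·(1, 1) = (5, 5) = 5·(1, 1).

1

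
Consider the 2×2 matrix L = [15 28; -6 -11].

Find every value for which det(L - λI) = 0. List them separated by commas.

1, 3

det(L - λI) = (15 - λ)(-11 - λ) - (28)·(-6) = λ^2 - 4λ + 3.
This factors as (λ - 1)·(λ - 3) = 0.
Eigenvalues: 1, 3.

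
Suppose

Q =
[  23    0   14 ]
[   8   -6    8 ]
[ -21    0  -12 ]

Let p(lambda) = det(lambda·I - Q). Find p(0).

108

p(0) = det(0·I − Q) = det(−Q) = (−1)^3·det(Q).
det(Q) = -108, so p(0) = 108.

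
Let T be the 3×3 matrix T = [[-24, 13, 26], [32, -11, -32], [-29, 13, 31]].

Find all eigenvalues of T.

-11, 2, 5

Compute the characteristic polynomial p(t) = det(tI - T).
Expanding along the first row, p(t) = t^3 + 4t^2 - 67t + 110.
Since p(5) = 0, t = 5 is a root.
Dividing by (t - 5) leaves t^2 + 9t - 22.
The quadratic factors as (t + 11)·(t - 2).
Eigenvalues: -11, 2, 5.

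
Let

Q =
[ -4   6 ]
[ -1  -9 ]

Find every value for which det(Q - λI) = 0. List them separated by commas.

-7, -6

det(Q - μI) = (-4 - μ)(-9 - μ) - (6)·(-1) = μ^2 + 13μ + 42.
This factors as (μ + 7)·(μ + 6) = 0.
Eigenvalues: -7, -6.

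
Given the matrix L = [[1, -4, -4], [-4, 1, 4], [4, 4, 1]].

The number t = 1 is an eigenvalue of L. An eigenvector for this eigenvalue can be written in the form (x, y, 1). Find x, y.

1, -1

We need (L - 1I)v = 0.
L - 1I = [[0, -4, -4], [-4, 0, 4], [4, 4, 0]].
Row 1: (0)·x + (-4)·y + (-4)·1 = 0
Row 2: (-4)·x + (0)·y + (4)·1 = 0
Row 3: (4)·x + (4)·y + (0)·1 = 0
Solving gives x = 1, y = -1.
Check: L·(1, -1, 1) = (1, -1, 1) = 1·(1, -1, 1).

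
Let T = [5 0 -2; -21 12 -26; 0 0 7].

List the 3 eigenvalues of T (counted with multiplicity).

Compute the characteristic polynomial p(lambda) = det(lambda·I - T).
Cofactor expansion gives p(lambda) = lambda^3 - 24·lambda^2 + 179·lambda - 420.
Since p(7) = 0, lambda = 7 is a root.
Dividing by (lambda - 7) leaves lambda^2 - 17·lambda + 60.
The quadratic factors as (lambda - 5)·(lambda - 12).
Eigenvalues: 5, 7, 12.

5, 7, 12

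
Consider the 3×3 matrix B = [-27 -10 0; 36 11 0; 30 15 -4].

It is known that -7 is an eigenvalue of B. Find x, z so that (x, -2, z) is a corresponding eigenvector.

1, 0

We need (B + 7I)v = 0.
B + 7I = [[-20, -10, 0], [36, 18, 0], [30, 15, 3]].
Row 1: (-20)·x + (-10)·-2 + (0)·z = 0
Row 2: (36)·x + (18)·-2 + (0)·z = 0
Row 3: (30)·x + (15)·-2 + (3)·z = 0
Solving gives x = 1, z = 0.
Check: B·(1, -2, 0) = (-7, 14, 0) = -7·(1, -2, 0).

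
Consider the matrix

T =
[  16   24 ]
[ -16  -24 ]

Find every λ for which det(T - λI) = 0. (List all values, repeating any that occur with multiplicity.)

-8, 0

det(T - λI) = (16 - λ)(-24 - λ) - (24)·(-16) = λ^2 + 8λ.
This factors as (λ + 8)·λ = 0.
Eigenvalues: -8, 0.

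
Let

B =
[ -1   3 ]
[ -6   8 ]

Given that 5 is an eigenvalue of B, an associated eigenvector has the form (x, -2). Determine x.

-1

We need (B - 5I)v = 0.
B - 5I = [[-6, 3], [-6, 3]].
Row 1: (-6)·x + (3)·-2 = 0
Row 2: (-6)·x + (3)·-2 = 0
Solving gives x = -1.
Check: B·(-1, -2) = (-5, -10) = 5·(-1, -2).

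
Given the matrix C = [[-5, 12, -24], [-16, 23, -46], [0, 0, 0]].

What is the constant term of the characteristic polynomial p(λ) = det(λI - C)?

p(0) = det(0·I − C) = det(−C) = (−1)^3·det(C).
det(C) = 0, so p(0) = 0.

0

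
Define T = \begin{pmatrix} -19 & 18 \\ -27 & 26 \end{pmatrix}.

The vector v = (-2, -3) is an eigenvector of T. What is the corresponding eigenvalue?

8

Compute Tv: T·(-2, -3) = (-16, -24).
Since Tv = λv, compare component 1: -16 = λ·-2, so λ = 8.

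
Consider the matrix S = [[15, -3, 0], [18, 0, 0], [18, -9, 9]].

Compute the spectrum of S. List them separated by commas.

6, 9, 9

Set up det(λI - S) = 0.
Expanding along the first row, p(λ) = λ^3 - 24λ^2 + 189λ - 486.
Since p(6) = 0, λ = 6 is a root.
Factor out (λ - 6): p(λ) = (λ - 6)·(λ^2 - 18λ + 81).
The quadratic factor is (λ - 9)^2.
Eigenvalues: 6, 9, 9.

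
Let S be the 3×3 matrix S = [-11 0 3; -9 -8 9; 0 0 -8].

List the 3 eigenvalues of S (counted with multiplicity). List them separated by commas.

The characteristic polynomial is p(r) = det(rI - S).
Cofactor expansion gives p(r) = r^3 + 27r^2 + 240r + 704.
Rational-root test: r = -8 gives p(-8) = 0.
Dividing by (r + 8) leaves r^2 + 19r + 88.
The quadratic factors as (r + 11)·(r + 8).
Eigenvalues: -11, -8, -8.

-11, -8, -8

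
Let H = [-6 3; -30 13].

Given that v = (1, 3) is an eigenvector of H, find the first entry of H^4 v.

First find the eigenvalue: Hv = (3, 9) = 3·(1, 3), so λ = 3.
Then H^4 v = λ^4·v = 3^4·(1, 3) = 81·(1, 3) = (81, 243).

81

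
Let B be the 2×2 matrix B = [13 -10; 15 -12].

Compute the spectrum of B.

-2, 3

det(B - μI) = (13 - μ)(-12 - μ) - (-10)·(15) = μ^2 - μ - 6.
This factors as (μ + 2)·(μ - 3) = 0.
Eigenvalues: -2, 3.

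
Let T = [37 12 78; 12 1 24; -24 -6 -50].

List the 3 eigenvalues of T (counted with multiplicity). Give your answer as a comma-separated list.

The characteristic polynomial is p(μ) = det(μI - T).
Cofactor expansion gives p(μ) = μ^3 + 12μ^2 + 9μ - 22.
Rational-root test: μ = 1 gives p(1) = 0.
Dividing by (μ - 1) leaves μ^2 + 13μ + 22.
The quadratic factors as (μ + 11)·(μ + 2).
Eigenvalues: -11, -2, 1.

-11, -2, 1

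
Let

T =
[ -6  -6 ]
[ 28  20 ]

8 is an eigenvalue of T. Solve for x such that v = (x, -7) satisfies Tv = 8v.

We need (T - 8I)v = 0.
T - 8I = [[-14, -6], [28, 12]].
Row 1: (-14)·x + (-6)·-7 = 0
Row 2: (28)·x + (12)·-7 = 0
Solving gives x = 3.
Check: T·(3, -7) = (24, -56) = 8·(3, -7).

3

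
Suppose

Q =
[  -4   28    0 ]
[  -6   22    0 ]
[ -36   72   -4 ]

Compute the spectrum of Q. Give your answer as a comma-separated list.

The characteristic polynomial is p(λ) = det(λI - Q).
Expanding along the first row, p(λ) = λ^3 - 14λ^2 + 8λ + 320.
Try λ = 8: p(8) = 0, so 8 is a root.
Dividing by (λ - 8) leaves λ^2 - 6λ - 40.
The quadratic factors as (λ + 4)·(λ - 10).
Eigenvalues: -4, 8, 10.

-4, 8, 10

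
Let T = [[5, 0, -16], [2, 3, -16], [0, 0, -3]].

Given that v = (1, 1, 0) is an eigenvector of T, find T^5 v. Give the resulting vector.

First find the eigenvalue: Tv = (5, 5, 0) = 5·(1, 1, 0), so λ = 5.
Then T^5 v = λ^5·v = 5^5·(1, 1, 0) = 3125·(1, 1, 0) = (3125, 3125, 0).

(3125, 3125, 0)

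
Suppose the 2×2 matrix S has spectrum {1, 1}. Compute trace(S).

2

trace(S) is the sum of the eigenvalues: (1) + (1) = 2.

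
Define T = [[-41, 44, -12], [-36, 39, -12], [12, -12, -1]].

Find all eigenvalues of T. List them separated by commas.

Compute the characteristic polynomial p(μ) = det(μI - T).
Expanding the 3×3 determinant: p(μ) = μ^3 + 3μ^2 - 13μ - 15.
Since p(-1) = 0, μ = -1 is a root.
Dividing by (μ + 1) leaves μ^2 + 2μ - 15.
The quadratic factors as (μ + 5)·(μ - 3).
Eigenvalues: -5, -1, 3.

-5, -1, 3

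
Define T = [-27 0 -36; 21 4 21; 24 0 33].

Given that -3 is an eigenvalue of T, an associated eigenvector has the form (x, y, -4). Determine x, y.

6, -6

We need (T + 3I)v = 0.
T + 3I = [[-24, 0, -36], [21, 7, 21], [24, 0, 36]].
Row 1: (-24)·x + (0)·y + (-36)·-4 = 0
Row 2: (21)·x + (7)·y + (21)·-4 = 0
Row 3: (24)·x + (0)·y + (36)·-4 = 0
Solving gives x = 6, y = -6.
Check: T·(6, -6, -4) = (-18, 18, 12) = -3·(6, -6, -4).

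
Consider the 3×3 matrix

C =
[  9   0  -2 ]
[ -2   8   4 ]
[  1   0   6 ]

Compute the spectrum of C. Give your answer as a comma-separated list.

Set up det(sI - C) = 0.
Expanding the 3×3 determinant: p(s) = s^3 - 23s^2 + 176s - 448.
Rational-root test: s = 7 gives p(7) = 0.
Factor out (s - 7): p(s) = (s - 7)·(s^2 - 16s + 64).
The quadratic factor is (s - 8)^2.
Eigenvalues: 7, 8, 8.

7, 8, 8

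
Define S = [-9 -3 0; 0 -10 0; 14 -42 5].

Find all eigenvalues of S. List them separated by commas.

-10, -9, 5

Set up det(rI - S) = 0.
Cofactor expansion gives p(r) = r^3 + 14r^2 - 5r - 450.
Try r = 5: p(5) = 0, so 5 is a root.
Dividing by (r - 5) leaves r^2 + 19r + 90.
The quadratic factors as (r + 10)·(r + 9).
Eigenvalues: -10, -9, 5.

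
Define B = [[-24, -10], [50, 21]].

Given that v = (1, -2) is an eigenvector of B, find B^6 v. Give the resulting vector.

First find the eigenvalue: Bv = (-4, 8) = -4·(1, -2), so λ = -4.
Then B^6 v = λ^6·v = (-4)^6·(1, -2) = 4096·(1, -2) = (4096, -8192).

(4096, -8192)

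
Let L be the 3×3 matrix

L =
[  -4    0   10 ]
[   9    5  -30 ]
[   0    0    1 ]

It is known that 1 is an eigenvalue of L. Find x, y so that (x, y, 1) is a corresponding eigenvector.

We need (L - 1I)v = 0.
L - 1I = [[-5, 0, 10], [9, 4, -30], [0, 0, 0]].
Row 1: (-5)·x + (0)·y + (10)·1 = 0
Row 2: (9)·x + (4)·y + (-30)·1 = 0
Row 3: (0)·x + (0)·y + (0)·1 = 0
Solving gives x = 2, y = 3.
Check: L·(2, 3, 1) = (2, 3, 1) = 1·(2, 3, 1).

2, 3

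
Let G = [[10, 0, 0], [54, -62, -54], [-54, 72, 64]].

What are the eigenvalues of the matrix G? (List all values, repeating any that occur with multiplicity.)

The characteristic polynomial is p(s) = det(sI - G).
Expanding along the first row, p(s) = s^3 - 12s^2 - 60s + 800.
Rational-root test: s = 10 gives p(10) = 0.
Dividing by (s - 10) leaves s^2 - 2s - 80.
The quadratic factors as (s + 8)·(s - 10).
Eigenvalues: -8, 10, 10.

-8, 10, 10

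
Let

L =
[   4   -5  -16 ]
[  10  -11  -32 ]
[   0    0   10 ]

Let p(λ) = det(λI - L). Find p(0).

-60

p(0) = det(0·I − L) = det(−L) = (−1)^3·det(L).
det(L) = 60, so p(0) = -60.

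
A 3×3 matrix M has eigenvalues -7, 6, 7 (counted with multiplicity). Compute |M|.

-294

det(M) is the product of the eigenvalues: (-7) · (6) · (7) = -294.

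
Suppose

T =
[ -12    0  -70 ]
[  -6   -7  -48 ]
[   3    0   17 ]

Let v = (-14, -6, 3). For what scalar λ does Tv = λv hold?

3

Compute Tv: T·(-14, -6, 3) = (-42, -18, 9).
Since Tv = λv, compare component 1: -42 = λ·-14, so λ = 3.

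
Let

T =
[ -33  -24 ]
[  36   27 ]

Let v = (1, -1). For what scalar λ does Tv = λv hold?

-9

Compute Tv: T·(1, -1) = (-9, 9).
Since Tv = λv, compare component 1: -9 = λ·1, so λ = -9.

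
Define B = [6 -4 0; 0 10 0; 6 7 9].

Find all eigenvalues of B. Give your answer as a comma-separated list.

Compute the characteristic polynomial p(lambda) = det(lambda·I - B).
Expanding the 3×3 determinant: p(lambda) = lambda^3 - 25·lambda^2 + 204·lambda - 540.
Try lambda = 6: p(6) = 0, so 6 is a root.
Dividing by (lambda - 6) leaves lambda^2 - 19·lambda + 90.
The quadratic factors as (lambda - 9)·(lambda - 10).
Eigenvalues: 6, 9, 10.

6, 9, 10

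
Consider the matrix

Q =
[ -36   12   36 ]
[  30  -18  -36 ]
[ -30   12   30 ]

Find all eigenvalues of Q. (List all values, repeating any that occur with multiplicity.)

Set up det(rI - Q) = 0.
Expanding the 3×3 determinant: p(r) = r^3 + 24r^2 + 180r + 432.
Rational-root test: r = -12 gives p(-12) = 0.
Factor out (r + 12): p(r) = (r + 12)·(r^2 + 12r + 36).
The quadratic factor is (r + 6)^2.
Eigenvalues: -12, -6, -6.

-12, -6, -6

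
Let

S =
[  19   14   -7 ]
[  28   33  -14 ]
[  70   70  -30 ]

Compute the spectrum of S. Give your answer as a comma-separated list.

Set up det(lambda·I - S) = 0.
Expanding the 3×3 determinant: p(lambda) = lambda^3 - 22·lambda^2 + 145·lambda - 300.
Since p(5) = 0, lambda = 5 is a root.
Dividing by (lambda - 5) leaves lambda^2 - 17·lambda + 60.
The quadratic factors as (lambda - 5)·(lambda - 12).
Eigenvalues: 5, 5, 12.

5, 5, 12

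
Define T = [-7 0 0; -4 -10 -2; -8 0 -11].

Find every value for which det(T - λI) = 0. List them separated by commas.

-11, -10, -7

Compute the characteristic polynomial p(t) = det(tI - T).
Cofactor expansion gives p(t) = t^3 + 28t^2 + 257t + 770.
Rational-root test: t = -10 gives p(-10) = 0.
Factor out (t + 10): p(t) = (t + 10)·(t^2 + 18t + 77).
The quadratic factors as (t + 11)·(t + 7).
Eigenvalues: -11, -10, -7.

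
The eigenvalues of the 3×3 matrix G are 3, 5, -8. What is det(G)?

det(G) is the product of the eigenvalues: (3) · (5) · (-8) = -120.

-120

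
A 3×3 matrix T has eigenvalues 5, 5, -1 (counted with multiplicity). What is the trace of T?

trace(T) is the sum of the eigenvalues: (5) + (5) + (-1) = 9.

9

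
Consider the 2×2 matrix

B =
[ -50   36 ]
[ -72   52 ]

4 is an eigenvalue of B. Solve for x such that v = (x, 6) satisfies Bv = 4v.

4

We need (B - 4I)v = 0.
B - 4I = [[-54, 36], [-72, 48]].
Row 1: (-54)·x + (36)·6 = 0
Row 2: (-72)·x + (48)·6 = 0
Solving gives x = 4.
Check: B·(4, 6) = (16, 24) = 4·(4, 6).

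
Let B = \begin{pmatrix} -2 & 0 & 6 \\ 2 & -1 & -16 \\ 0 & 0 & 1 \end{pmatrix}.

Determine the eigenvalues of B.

-2, -1, 1

Set up det(sI - B) = 0.
Expanding along the first row, p(s) = s^3 + 2s^2 - s - 2.
Since p(-1) = 0, s = -1 is a root.
Factor out (s + 1): p(s) = (s + 1)·(s^2 + s - 2).
The quadratic factors as (s + 2)·(s - 1).
Eigenvalues: -2, -1, 1.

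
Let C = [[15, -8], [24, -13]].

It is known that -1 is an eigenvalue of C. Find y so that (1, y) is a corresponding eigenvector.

We need (C + 1I)v = 0.
C + 1I = [[16, -8], [24, -12]].
Row 1: (16)·1 + (-8)·y = 0
Row 2: (24)·1 + (-12)·y = 0
Solving gives y = 2.
Check: C·(1, 2) = (-1, -2) = -1·(1, 2).

2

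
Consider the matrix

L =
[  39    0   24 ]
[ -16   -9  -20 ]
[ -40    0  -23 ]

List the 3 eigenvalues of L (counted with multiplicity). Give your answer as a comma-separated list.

-9, 7, 9

The characteristic polynomial is p(μ) = det(μI - L).
Expanding along the first row, p(μ) = μ^3 - 7μ^2 - 81μ + 567.
Since p(7) = 0, μ = 7 is a root.
Factor out (μ - 7): p(μ) = (μ - 7)·(μ^2 - 81).
The quadratic factors as (μ + 9)·(μ - 9).
Eigenvalues: -9, 7, 9.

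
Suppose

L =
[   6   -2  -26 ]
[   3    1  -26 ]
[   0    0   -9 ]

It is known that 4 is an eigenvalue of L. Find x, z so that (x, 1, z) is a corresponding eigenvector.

We need (L - 4I)v = 0.
L - 4I = [[2, -2, -26], [3, -3, -26], [0, 0, -13]].
Row 1: (2)·x + (-2)·1 + (-26)·z = 0
Row 2: (3)·x + (-3)·1 + (-26)·z = 0
Row 3: (0)·x + (0)·1 + (-13)·z = 0
Solving gives x = 1, z = 0.
Check: L·(1, 1, 0) = (4, 4, 0) = 4·(1, 1, 0).

1, 0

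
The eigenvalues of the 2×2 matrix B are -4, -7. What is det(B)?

det(B) is the product of the eigenvalues: (-4) · (-7) = 28.

28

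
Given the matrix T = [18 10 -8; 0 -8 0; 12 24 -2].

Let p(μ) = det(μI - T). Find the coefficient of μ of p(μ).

-68

p(μ) = μ^3 - 8μ^2 - 68μ + 480.
The coefficient of μ is -68.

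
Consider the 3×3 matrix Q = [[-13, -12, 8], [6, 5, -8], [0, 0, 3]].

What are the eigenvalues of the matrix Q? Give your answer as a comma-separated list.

Compute the characteristic polynomial p(s) = det(sI - Q).
Expanding along the first row, p(s) = s^3 + 5s^2 - 17s - 21.
Since p(3) = 0, s = 3 is a root.
Factor out (s - 3): p(s) = (s - 3)·(s^2 + 8s + 7).
The quadratic factors as (s + 7)·(s + 1).
Eigenvalues: -7, -1, 3.

-7, -1, 3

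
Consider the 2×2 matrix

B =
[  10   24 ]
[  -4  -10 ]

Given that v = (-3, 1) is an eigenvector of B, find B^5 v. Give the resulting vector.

First find the eigenvalue: Bv = (-6, 2) = 2·(-3, 1), so λ = 2.
Then B^5 v = λ^5·v = 2^5·(-3, 1) = 32·(-3, 1) = (-96, 32).

(-96, 32)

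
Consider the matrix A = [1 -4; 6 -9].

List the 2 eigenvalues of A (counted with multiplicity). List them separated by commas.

-5, -3

det(A - sI) = (1 - s)(-9 - s) - (-4)·(6) = s^2 + 8s + 15.
This factors as (s + 5)·(s + 3) = 0.
Eigenvalues: -5, -3.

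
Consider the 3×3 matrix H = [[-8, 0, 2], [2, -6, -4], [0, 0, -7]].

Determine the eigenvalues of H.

-8, -7, -6

Compute the characteristic polynomial p(t) = det(tI - H).
Expanding along the first row, p(t) = t^3 + 21t^2 + 146t + 336.
Try t = -6: p(-6) = 0, so -6 is a root.
Factor out (t + 6): p(t) = (t + 6)·(t^2 + 15t + 56).
The quadratic factors as (t + 8)·(t + 7).
Eigenvalues: -8, -7, -6.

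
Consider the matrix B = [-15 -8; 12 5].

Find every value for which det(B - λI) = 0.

-7, -3

det(B - λI) = (-15 - λ)(5 - λ) - (-8)·(12) = λ^2 + 10λ + 21.
This factors as (λ + 7)·(λ + 3) = 0.
Eigenvalues: -7, -3.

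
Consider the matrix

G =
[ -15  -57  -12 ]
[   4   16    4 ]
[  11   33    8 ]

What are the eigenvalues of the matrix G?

Set up det(lambda·I - G) = 0.
Cofactor expansion gives p(lambda) = lambda^3 - 9·lambda^2 - 4·lambda + 96.
Rational-root test: lambda = -3 gives p(-3) = 0.
Dividing by (lambda + 3) leaves lambda^2 - 12·lambda + 32.
The quadratic factors as (lambda - 4)·(lambda - 8).
Eigenvalues: -3, 4, 8.

-3, 4, 8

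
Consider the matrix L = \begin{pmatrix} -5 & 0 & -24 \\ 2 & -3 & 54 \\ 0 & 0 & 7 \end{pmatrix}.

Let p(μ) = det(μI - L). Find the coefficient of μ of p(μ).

-41

p(μ) = μ^3 + μ^2 - 41μ - 105.
The coefficient of μ is -41.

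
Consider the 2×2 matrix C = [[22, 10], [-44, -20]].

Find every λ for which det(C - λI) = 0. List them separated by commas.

0, 2

det(C - λI) = (22 - λ)(-20 - λ) - (10)·(-44) = λ^2 - 2λ.
This factors as λ·(λ - 2) = 0.
Eigenvalues: 0, 2.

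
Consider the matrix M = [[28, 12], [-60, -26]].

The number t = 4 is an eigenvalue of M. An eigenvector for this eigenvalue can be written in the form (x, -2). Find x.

We need (M - 4I)v = 0.
M - 4I = [[24, 12], [-60, -30]].
Row 1: (24)·x + (12)·-2 = 0
Row 2: (-60)·x + (-30)·-2 = 0
Solving gives x = 1.
Check: M·(1, -2) = (4, -8) = 4·(1, -2).

1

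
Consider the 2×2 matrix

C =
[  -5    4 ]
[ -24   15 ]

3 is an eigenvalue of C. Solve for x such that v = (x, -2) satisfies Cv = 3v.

-1

We need (C - 3I)v = 0.
C - 3I = [[-8, 4], [-24, 12]].
Row 1: (-8)·x + (4)·-2 = 0
Row 2: (-24)·x + (12)·-2 = 0
Solving gives x = -1.
Check: C·(-1, -2) = (-3, -6) = 3·(-1, -2).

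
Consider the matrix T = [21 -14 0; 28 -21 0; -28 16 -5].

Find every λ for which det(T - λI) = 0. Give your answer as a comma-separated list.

Set up det(sI - T) = 0.
Cofactor expansion gives p(s) = s^3 + 5s^2 - 49s - 245.
Try s = -7: p(-7) = 0, so -7 is a root.
Dividing by (s + 7) leaves s^2 - 2s - 35.
The quadratic factors as (s + 5)·(s - 7).
Eigenvalues: -7, -5, 7.

-7, -5, 7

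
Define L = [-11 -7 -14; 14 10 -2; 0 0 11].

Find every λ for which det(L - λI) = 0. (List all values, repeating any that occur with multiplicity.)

Set up det(rI - L) = 0.
Cofactor expansion gives p(r) = r^3 - 10r^2 - 23r + 132.
Since p(3) = 0, r = 3 is a root.
Factor out (r - 3): p(r) = (r - 3)·(r^2 - 7r - 44).
The quadratic factors as (r + 4)·(r - 11).
Eigenvalues: -4, 3, 11.

-4, 3, 11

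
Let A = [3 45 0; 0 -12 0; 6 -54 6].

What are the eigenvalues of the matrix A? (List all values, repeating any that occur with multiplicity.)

Compute the characteristic polynomial p(t) = det(tI - A).
Expanding the 3×3 determinant: p(t) = t^3 + 3t^2 - 90t + 216.
Since p(3) = 0, t = 3 is a root.
Dividing by (t - 3) leaves t^2 + 6t - 72.
The quadratic factors as (t + 12)·(t - 6).
Eigenvalues: -12, 3, 6.

-12, 3, 6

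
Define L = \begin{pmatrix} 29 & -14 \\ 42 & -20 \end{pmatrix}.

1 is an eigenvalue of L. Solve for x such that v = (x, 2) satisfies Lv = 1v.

We need (L - 1I)v = 0.
L - 1I = [[28, -14], [42, -21]].
Row 1: (28)·x + (-14)·2 = 0
Row 2: (42)·x + (-21)·2 = 0
Solving gives x = 1.
Check: L·(1, 2) = (1, 2) = 1·(1, 2).

1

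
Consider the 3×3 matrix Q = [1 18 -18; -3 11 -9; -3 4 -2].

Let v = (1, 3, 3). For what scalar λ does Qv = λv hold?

1

Compute Qv: Q·(1, 3, 3) = (1, 3, 3).
Since Qv = λv, compare component 1: 1 = λ·1, so λ = 1.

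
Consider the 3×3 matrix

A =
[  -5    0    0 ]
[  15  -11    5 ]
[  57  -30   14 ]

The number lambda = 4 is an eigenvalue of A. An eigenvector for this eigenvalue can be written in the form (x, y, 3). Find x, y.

We need (A - 4I)v = 0.
A - 4I = [[-9, 0, 0], [15, -15, 5], [57, -30, 10]].
Row 1: (-9)·x + (0)·y + (0)·3 = 0
Row 2: (15)·x + (-15)·y + (5)·3 = 0
Row 3: (57)·x + (-30)·y + (10)·3 = 0
Solving gives x = 0, y = 1.
Check: A·(0, 1, 3) = (0, 4, 12) = 4·(0, 1, 3).

0, 1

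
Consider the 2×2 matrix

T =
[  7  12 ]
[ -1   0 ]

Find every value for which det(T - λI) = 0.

det(T - rI) = (7 - r)(0 - r) - (12)·(-1) = r^2 - 7r + 12.
This factors as (r - 3)·(r - 4) = 0.
Eigenvalues: 3, 4.

3, 4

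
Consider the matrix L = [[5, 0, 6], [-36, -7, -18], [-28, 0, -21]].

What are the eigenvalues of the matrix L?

-9, -7, -7

The characteristic polynomial is p(lambda) = det(lambda·I - L).
Expanding the 3×3 determinant: p(lambda) = lambda^3 + 23·lambda^2 + 175·lambda + 441.
Try lambda = -9: p(-9) = 0, so -9 is a root.
Dividing by (lambda + 9) leaves lambda^2 + 14·lambda + 49.
The quadratic factor is (lambda + 7)^2.
Eigenvalues: -9, -7, -7.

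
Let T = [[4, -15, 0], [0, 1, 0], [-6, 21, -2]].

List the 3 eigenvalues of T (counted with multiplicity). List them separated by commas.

Set up det(λI - T) = 0.
Expanding along the first row, p(λ) = λ^3 - 3λ^2 - 6λ + 8.
Since p(-2) = 0, λ = -2 is a root.
Dividing by (λ + 2) leaves λ^2 - 5λ + 4.
The quadratic factors as (λ - 1)·(λ - 4).
Eigenvalues: -2, 1, 4.

-2, 1, 4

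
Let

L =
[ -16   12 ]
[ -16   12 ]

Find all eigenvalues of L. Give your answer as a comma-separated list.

det(L - μI) = (-16 - μ)(12 - μ) - (12)·(-16) = μ^2 + 4μ.
This factors as (μ + 4)·μ = 0.
Eigenvalues: -4, 0.

-4, 0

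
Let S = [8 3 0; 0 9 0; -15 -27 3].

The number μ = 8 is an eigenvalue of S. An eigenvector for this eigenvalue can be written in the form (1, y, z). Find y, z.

0, -3

We need (S - 8I)v = 0.
S - 8I = [[0, 3, 0], [0, 1, 0], [-15, -27, -5]].
Row 1: (0)·1 + (3)·y + (0)·z = 0
Row 2: (0)·1 + (1)·y + (0)·z = 0
Row 3: (-15)·1 + (-27)·y + (-5)·z = 0
Solving gives y = 0, z = -3.
Check: S·(1, 0, -3) = (8, 0, -24) = 8·(1, 0, -3).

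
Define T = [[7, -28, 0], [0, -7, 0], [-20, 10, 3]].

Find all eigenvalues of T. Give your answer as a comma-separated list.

-7, 3, 7

Compute the characteristic polynomial p(s) = det(sI - T).
Expanding the 3×3 determinant: p(s) = s^3 - 3s^2 - 49s + 147.
Since p(3) = 0, s = 3 is a root.
Dividing by (s - 3) leaves s^2 - 49.
The quadratic factors as (s + 7)·(s - 7).
Eigenvalues: -7, 3, 7.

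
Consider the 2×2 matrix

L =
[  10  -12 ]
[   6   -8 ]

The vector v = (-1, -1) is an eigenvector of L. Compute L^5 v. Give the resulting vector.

First find the eigenvalue: Lv = (2, 2) = -2·(-1, -1), so λ = -2.
Then L^5 v = λ^5·v = (-2)^5·(-1, -1) = -32·(-1, -1) = (32, 32).

(32, 32)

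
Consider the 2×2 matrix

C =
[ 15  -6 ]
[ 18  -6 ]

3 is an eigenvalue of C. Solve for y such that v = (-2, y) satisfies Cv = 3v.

We need (C - 3I)v = 0.
C - 3I = [[12, -6], [18, -9]].
Row 1: (12)·-2 + (-6)·y = 0
Row 2: (18)·-2 + (-9)·y = 0
Solving gives y = -4.
Check: C·(-2, -4) = (-6, -12) = 3·(-2, -4).

-4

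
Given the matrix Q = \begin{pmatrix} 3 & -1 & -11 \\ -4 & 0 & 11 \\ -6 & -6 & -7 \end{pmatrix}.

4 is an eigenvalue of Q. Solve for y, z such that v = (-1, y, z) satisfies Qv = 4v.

1, 0

We need (Q - 4I)v = 0.
Q - 4I = [[-1, -1, -11], [-4, -4, 11], [-6, -6, -11]].
Row 1: (-1)·-1 + (-1)·y + (-11)·z = 0
Row 2: (-4)·-1 + (-4)·y + (11)·z = 0
Row 3: (-6)·-1 + (-6)·y + (-11)·z = 0
Solving gives y = 1, z = 0.
Check: Q·(-1, 1, 0) = (-4, 4, 0) = 4·(-1, 1, 0).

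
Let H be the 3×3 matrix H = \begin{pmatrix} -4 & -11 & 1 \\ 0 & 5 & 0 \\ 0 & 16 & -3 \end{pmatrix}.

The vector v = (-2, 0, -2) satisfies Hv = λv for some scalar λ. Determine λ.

-3

Compute Hv: H·(-2, 0, -2) = (6, 0, 6).
Since Hv = λv, compare component 1: 6 = λ·-2, so λ = -3.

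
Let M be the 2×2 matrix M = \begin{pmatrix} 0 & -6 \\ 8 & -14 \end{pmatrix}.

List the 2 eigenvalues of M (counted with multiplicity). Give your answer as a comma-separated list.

det(M - sI) = (0 - s)(-14 - s) - (-6)·(8) = s^2 + 14s + 48.
This factors as (s + 8)·(s + 6) = 0.
Eigenvalues: -8, -6.

-8, -6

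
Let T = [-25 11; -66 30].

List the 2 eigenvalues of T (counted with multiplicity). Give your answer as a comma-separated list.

-3, 8

det(T - tI) = (-25 - t)(30 - t) - (11)·(-66) = t^2 - 5t - 24.
This factors as (t + 3)·(t - 8) = 0.
Eigenvalues: -3, 8.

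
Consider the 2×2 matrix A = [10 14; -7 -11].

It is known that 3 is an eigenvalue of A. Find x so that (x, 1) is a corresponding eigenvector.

-2

We need (A - 3I)v = 0.
A - 3I = [[7, 14], [-7, -14]].
Row 1: (7)·x + (14)·1 = 0
Row 2: (-7)·x + (-14)·1 = 0
Solving gives x = -2.
Check: A·(-2, 1) = (-6, 3) = 3·(-2, 1).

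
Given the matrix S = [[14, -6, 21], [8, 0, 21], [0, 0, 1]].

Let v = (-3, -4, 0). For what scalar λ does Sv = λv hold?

Compute Sv: S·(-3, -4, 0) = (-18, -24, 0).
Since Sv = λv, compare component 1: -18 = λ·-3, so λ = 6.

6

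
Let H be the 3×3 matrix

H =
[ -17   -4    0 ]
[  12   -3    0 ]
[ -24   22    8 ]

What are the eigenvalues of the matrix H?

Set up det(μI - H) = 0.
Expanding along the first row, p(μ) = μ^3 + 12μ^2 - 61μ - 792.
Since p(8) = 0, μ = 8 is a root.
Factor out (μ - 8): p(μ) = (μ - 8)·(μ^2 + 20μ + 99).
The quadratic factors as (μ + 11)·(μ + 9).
Eigenvalues: -11, -9, 8.

-11, -9, 8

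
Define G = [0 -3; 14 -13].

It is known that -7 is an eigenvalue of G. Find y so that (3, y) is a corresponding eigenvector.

7

We need (G + 7I)v = 0.
G + 7I = [[7, -3], [14, -6]].
Row 1: (7)·3 + (-3)·y = 0
Row 2: (14)·3 + (-6)·y = 0
Solving gives y = 7.
Check: G·(3, 7) = (-21, -49) = -7·(3, 7).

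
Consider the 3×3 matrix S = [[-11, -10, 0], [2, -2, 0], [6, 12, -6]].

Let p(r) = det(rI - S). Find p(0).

p(0) = det(0·I − S) = det(−S) = (−1)^3·det(S).
det(S) = -252, so p(0) = 252.

252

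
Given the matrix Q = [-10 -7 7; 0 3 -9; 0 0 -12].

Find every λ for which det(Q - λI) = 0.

-12, -10, 3

Q is upper triangular, so its eigenvalues are the diagonal entries.
Diagonal: -10, 3, -12.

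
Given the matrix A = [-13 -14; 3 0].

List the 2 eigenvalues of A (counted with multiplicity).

det(A - rI) = (-13 - r)(0 - r) - (-14)·(3) = r^2 + 13r + 42.
This factors as (r + 7)·(r + 6) = 0.
Eigenvalues: -7, -6.

-7, -6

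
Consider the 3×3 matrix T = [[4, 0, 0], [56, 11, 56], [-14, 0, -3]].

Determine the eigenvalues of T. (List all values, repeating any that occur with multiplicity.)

Compute the characteristic polynomial p(s) = det(sI - T).
Expanding the 3×3 determinant: p(s) = s^3 - 12s^2 - s + 132.
Since p(-3) = 0, s = -3 is a root.
Factor out (s + 3): p(s) = (s + 3)·(s^2 - 15s + 44).
The quadratic factors as (s - 4)·(s - 11).
Eigenvalues: -3, 4, 11.

-3, 4, 11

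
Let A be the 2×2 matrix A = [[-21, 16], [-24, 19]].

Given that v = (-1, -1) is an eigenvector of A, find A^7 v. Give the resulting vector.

(78125, 78125)

First find the eigenvalue: Av = (5, 5) = -5·(-1, -1), so λ = -5.
Then A^7 v = λ^7·v = (-5)^7·(-1, -1) = -78125·(-1, -1) = (78125, 78125).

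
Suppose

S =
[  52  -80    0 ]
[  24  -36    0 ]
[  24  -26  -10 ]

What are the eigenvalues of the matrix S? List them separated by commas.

The characteristic polynomial is p(r) = det(rI - S).
Expanding along the first row, p(r) = r^3 - 6r^2 - 112r + 480.
Since p(4) = 0, r = 4 is a root.
Factor out (r - 4): p(r) = (r - 4)·(r^2 - 2r - 120).
The quadratic factors as (r + 10)·(r - 12).
Eigenvalues: -10, 4, 12.

-10, 4, 12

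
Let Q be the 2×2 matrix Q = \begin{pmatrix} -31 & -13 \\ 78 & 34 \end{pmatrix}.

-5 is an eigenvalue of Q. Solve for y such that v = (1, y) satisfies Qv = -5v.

We need (Q + 5I)v = 0.
Q + 5I = [[-26, -13], [78, 39]].
Row 1: (-26)·1 + (-13)·y = 0
Row 2: (78)·1 + (39)·y = 0
Solving gives y = -2.
Check: Q·(1, -2) = (-5, 10) = -5·(1, -2).

-2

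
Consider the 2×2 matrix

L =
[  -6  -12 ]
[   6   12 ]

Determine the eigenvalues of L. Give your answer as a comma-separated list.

det(L - μI) = (-6 - μ)(12 - μ) - (-12)·(6) = μ^2 - 6μ.
This factors as μ·(μ - 6) = 0.
Eigenvalues: 0, 6.

0, 6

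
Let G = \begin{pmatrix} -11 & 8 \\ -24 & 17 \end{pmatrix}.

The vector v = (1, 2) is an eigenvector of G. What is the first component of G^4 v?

625

First find the eigenvalue: Gv = (5, 10) = 5·(1, 2), so λ = 5.
Then G^4 v = λ^4·v = 5^4·(1, 2) = 625·(1, 2) = (625, 1250).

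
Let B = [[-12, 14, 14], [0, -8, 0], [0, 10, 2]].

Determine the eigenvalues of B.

The characteristic polynomial is p(λ) = det(λI - B).
Expanding the 3×3 determinant: p(λ) = λ^3 + 18λ^2 + 56λ - 192.
Since p(2) = 0, λ = 2 is a root.
Dividing by (λ - 2) leaves λ^2 + 20λ + 96.
The quadratic factors as (λ + 12)·(λ + 8).
Eigenvalues: -12, -8, 2.

-12, -8, 2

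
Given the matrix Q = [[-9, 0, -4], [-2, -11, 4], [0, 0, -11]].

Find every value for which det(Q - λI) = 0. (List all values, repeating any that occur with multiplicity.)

-11, -11, -9

Set up det(sI - Q) = 0.
Expanding the 3×3 determinant: p(s) = s^3 + 31s^2 + 319s + 1089.
Try s = -9: p(-9) = 0, so -9 is a root.
Dividing by (s + 9) leaves s^2 + 22s + 121.
The quadratic factor is (s + 11)^2.
Eigenvalues: -11, -11, -9.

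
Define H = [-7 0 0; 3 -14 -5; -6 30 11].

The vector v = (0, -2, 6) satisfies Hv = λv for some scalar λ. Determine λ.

1

Compute Hv: H·(0, -2, 6) = (0, -2, 6).
Since Hv = λv, compare component 2: -2 = λ·-2, so λ = 1.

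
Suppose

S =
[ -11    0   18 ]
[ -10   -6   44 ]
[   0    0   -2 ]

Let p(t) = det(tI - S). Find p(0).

p(0) = det(0·I − S) = det(−S) = (−1)^3·det(S).
det(S) = -132, so p(0) = 132.

132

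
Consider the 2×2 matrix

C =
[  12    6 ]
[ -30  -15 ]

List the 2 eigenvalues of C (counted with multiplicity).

det(C - λI) = (12 - λ)(-15 - λ) - (6)·(-30) = λ^2 + 3λ.
This factors as (λ + 3)·λ = 0.
Eigenvalues: -3, 0.

-3, 0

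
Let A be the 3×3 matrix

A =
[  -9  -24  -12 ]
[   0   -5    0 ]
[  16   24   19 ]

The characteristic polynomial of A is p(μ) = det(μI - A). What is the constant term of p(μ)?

105

p(μ) = μ^3 - 5μ^2 - 29μ + 105.
The constant term is 105.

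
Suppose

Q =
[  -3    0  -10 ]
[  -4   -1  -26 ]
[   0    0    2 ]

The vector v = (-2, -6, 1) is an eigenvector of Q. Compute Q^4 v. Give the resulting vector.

(-32, -96, 16)

First find the eigenvalue: Qv = (-4, -12, 2) = 2·(-2, -6, 1), so λ = 2.
Then Q^4 v = λ^4·v = 2^4·(-2, -6, 1) = 16·(-2, -6, 1) = (-32, -96, 16).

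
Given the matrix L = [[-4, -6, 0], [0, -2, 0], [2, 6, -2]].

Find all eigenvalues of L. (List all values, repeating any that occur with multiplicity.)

-4, -2, -2

Set up det(rI - L) = 0.
Expanding the 3×3 determinant: p(r) = r^3 + 8r^2 + 20r + 16.
Rational-root test: r = -2 gives p(-2) = 0.
Dividing by (r + 2) leaves r^2 + 6r + 8.
The quadratic factors as (r + 4)·(r + 2).
Eigenvalues: -4, -2, -2.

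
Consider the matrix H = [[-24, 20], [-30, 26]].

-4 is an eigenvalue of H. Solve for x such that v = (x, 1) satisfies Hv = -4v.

We need (H + 4I)v = 0.
H + 4I = [[-20, 20], [-30, 30]].
Row 1: (-20)·x + (20)·1 = 0
Row 2: (-30)·x + (30)·1 = 0
Solving gives x = 1.
Check: H·(1, 1) = (-4, -4) = -4·(1, 1).

1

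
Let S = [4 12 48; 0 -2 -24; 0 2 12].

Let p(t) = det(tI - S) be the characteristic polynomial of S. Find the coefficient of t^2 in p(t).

-14

The coefficient of t^2 of det(tI - S) is −trace(S).
trace(S) = (4) + (-2) + (12) = 14, so the coefficient is -14.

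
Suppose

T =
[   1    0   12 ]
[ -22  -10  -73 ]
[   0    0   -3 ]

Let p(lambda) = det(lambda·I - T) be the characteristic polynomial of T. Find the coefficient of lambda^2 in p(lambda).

The coefficient of lambda^2 of det(lambda·I - T) is −trace(T).
trace(T) = (1) + (-10) + (-3) = -12, so the coefficient is 12.

12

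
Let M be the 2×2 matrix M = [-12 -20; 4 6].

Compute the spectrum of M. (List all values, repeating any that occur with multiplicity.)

-4, -2

det(M - λI) = (-12 - λ)(6 - λ) - (-20)·(4) = λ^2 + 6λ + 8.
This factors as (λ + 4)·(λ + 2) = 0.
Eigenvalues: -4, -2.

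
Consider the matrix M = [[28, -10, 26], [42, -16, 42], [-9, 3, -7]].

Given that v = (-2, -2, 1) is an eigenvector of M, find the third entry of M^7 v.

78125

First find the eigenvalue: Mv = (-10, -10, 5) = 5·(-2, -2, 1), so λ = 5.
Then M^7 v = λ^7·v = 5^7·(-2, -2, 1) = 78125·(-2, -2, 1) = (-156250, -156250, 78125).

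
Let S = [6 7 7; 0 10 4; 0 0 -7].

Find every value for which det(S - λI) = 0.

-7, 6, 10

S is upper triangular, so its eigenvalues are the diagonal entries.
Diagonal: 6, 10, -7.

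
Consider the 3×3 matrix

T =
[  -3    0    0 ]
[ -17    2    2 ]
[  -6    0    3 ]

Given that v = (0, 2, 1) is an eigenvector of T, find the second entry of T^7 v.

4374

First find the eigenvalue: Tv = (0, 6, 3) = 3·(0, 2, 1), so λ = 3.
Then T^7 v = λ^7·v = 3^7·(0, 2, 1) = 2187·(0, 2, 1) = (0, 4374, 2187).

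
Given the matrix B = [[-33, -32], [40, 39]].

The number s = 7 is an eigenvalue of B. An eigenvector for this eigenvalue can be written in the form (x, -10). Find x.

8

We need (B - 7I)v = 0.
B - 7I = [[-40, -32], [40, 32]].
Row 1: (-40)·x + (-32)·-10 = 0
Row 2: (40)·x + (32)·-10 = 0
Solving gives x = 8.
Check: B·(8, -10) = (56, -70) = 7·(8, -10).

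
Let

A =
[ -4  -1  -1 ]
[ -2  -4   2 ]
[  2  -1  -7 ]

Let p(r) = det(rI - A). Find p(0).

120

p(0) = det(0·I − A) = det(−A) = (−1)^3·det(A).
det(A) = -120, so p(0) = 120.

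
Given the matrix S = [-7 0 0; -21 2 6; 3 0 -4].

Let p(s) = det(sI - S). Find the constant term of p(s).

p(s) = s^3 + 9s^2 + 6s - 56.
The constant term is -56.

-56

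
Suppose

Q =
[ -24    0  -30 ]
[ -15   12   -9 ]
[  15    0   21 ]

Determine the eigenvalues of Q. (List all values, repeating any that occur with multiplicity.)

-9, 6, 12

The characteristic polynomial is p(r) = det(rI - Q).
Expanding the 3×3 determinant: p(r) = r^3 - 9r^2 - 90r + 648.
Try r = -9: p(-9) = 0, so -9 is a root.
Dividing by (r + 9) leaves r^2 - 18r + 72.
The quadratic factors as (r - 6)·(r - 12).
Eigenvalues: -9, 6, 12.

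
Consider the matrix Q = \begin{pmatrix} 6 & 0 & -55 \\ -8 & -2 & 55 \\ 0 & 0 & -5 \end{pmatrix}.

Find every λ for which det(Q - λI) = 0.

-5, -2, 6

Set up det(lambda·I - Q) = 0.
Expanding along the first row, p(lambda) = lambda^3 + lambda^2 - 32·lambda - 60.
Rational-root test: lambda = -5 gives p(-5) = 0.
Dividing by (lambda + 5) leaves lambda^2 - 4·lambda - 12.
The quadratic factors as (lambda + 2)·(lambda - 6).
Eigenvalues: -5, -2, 6.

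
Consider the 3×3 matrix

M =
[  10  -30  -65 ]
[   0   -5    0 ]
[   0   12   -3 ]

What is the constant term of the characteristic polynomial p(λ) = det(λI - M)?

-150

p(0) = det(0·I − M) = det(−M) = (−1)^3·det(M).
det(M) = 150, so p(0) = -150.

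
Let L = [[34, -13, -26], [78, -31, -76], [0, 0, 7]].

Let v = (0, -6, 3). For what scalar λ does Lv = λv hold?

7

Compute Lv: L·(0, -6, 3) = (0, -42, 21).
Since Lv = λv, compare component 2: -42 = λ·-6, so λ = 7.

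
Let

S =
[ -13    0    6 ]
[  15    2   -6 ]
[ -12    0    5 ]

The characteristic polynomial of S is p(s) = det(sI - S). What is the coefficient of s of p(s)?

-9

p(s) = s^3 + 6s^2 - 9s - 14.
The coefficient of s is -9.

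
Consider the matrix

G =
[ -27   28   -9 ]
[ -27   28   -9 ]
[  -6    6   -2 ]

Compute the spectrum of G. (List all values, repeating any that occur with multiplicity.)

-2, 0, 1

The characteristic polynomial is p(λ) = det(λI - G).
Expanding along the first row, p(λ) = λ^3 + λ^2 - 2λ.
Rational-root test: λ = -2 gives p(-2) = 0.
Factor out (λ + 2): p(λ) = (λ + 2)·(λ^2 - λ).
The quadratic factors as λ·(λ - 1).
Eigenvalues: -2, 0, 1.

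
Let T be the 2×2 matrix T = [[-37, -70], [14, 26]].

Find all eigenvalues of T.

det(T - lambda·I) = (-37 - lambda)(26 - lambda) - (-70)·(14) = lambda^2 + 11·lambda + 18.
This factors as (lambda + 9)·(lambda + 2) = 0.
Eigenvalues: -9, -2.

-9, -2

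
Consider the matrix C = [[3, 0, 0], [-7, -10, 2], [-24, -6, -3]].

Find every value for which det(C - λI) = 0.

-7, -6, 3

Set up det(λI - C) = 0.
Expanding along the first row, p(λ) = λ^3 + 10λ^2 + 3λ - 126.
Since p(-6) = 0, λ = -6 is a root.
Dividing by (λ + 6) leaves λ^2 + 4λ - 21.
The quadratic factors as (λ + 7)·(λ - 3).
Eigenvalues: -7, -6, 3.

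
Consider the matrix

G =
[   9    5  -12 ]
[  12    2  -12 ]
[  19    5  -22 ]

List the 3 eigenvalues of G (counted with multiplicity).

The characteristic polynomial is p(λ) = det(λI - G).
Expanding the 3×3 determinant: p(λ) = λ^3 + 11λ^2 + 4λ - 60.
Since p(-10) = 0, λ = -10 is a root.
Dividing by (λ + 10) leaves λ^2 + λ - 6.
The quadratic factors as (λ + 3)·(λ - 2).
Eigenvalues: -10, -3, 2.

-10, -3, 2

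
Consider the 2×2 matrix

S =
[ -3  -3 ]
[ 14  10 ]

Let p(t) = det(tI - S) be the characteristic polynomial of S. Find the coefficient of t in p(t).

-7

The coefficient of t of det(tI - S) is −trace(S).
trace(S) = (-3) + (10) = 7, so the coefficient is -7.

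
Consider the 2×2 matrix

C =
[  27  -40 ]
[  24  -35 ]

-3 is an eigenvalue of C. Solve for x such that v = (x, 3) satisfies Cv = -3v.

4

We need (C + 3I)v = 0.
C + 3I = [[30, -40], [24, -32]].
Row 1: (30)·x + (-40)·3 = 0
Row 2: (24)·x + (-32)·3 = 0
Solving gives x = 4.
Check: C·(4, 3) = (-12, -9) = -3·(4, 3).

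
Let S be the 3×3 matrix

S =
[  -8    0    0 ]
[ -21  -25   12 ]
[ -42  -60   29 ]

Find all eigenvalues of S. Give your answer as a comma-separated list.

-8, -1, 5

Set up det(λI - S) = 0.
Expanding the 3×3 determinant: p(λ) = λ^3 + 4λ^2 - 37λ - 40.
Since p(-1) = 0, λ = -1 is a root.
Factor out (λ + 1): p(λ) = (λ + 1)·(λ^2 + 3λ - 40).
The quadratic factors as (λ + 8)·(λ - 5).
Eigenvalues: -8, -1, 5.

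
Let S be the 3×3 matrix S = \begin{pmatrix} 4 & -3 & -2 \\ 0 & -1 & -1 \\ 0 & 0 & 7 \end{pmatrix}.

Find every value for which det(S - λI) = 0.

-1, 4, 7

S is upper triangular, so its eigenvalues are the diagonal entries.
Diagonal: 4, -1, 7.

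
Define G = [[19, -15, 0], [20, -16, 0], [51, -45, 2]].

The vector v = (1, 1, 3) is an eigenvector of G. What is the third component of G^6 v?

First find the eigenvalue: Gv = (4, 4, 12) = 4·(1, 1, 3), so λ = 4.
Then G^6 v = λ^6·v = 4^6·(1, 1, 3) = 4096·(1, 1, 3) = (4096, 4096, 12288).

12288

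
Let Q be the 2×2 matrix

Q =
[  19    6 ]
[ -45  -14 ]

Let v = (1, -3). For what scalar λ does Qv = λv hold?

Compute Qv: Q·(1, -3) = (1, -3).
Since Qv = λv, compare component 1: 1 = λ·1, so λ = 1.

1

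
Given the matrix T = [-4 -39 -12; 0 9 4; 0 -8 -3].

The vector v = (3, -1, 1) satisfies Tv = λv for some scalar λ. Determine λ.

Compute Tv: T·(3, -1, 1) = (15, -5, 5).
Since Tv = λv, compare component 1: 15 = λ·3, so λ = 5.

5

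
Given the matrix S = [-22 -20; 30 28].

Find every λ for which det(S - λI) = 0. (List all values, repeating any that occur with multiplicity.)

det(S - λI) = (-22 - λ)(28 - λ) - (-20)·(30) = λ^2 - 6λ - 16.
This factors as (λ + 2)·(λ - 8) = 0.
Eigenvalues: -2, 8.

-2, 8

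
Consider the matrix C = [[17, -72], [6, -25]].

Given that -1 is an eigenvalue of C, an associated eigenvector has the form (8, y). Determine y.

We need (C + 1I)v = 0.
C + 1I = [[18, -72], [6, -24]].
Row 1: (18)·8 + (-72)·y = 0
Row 2: (6)·8 + (-24)·y = 0
Solving gives y = 2.
Check: C·(8, 2) = (-8, -2) = -1·(8, 2).

2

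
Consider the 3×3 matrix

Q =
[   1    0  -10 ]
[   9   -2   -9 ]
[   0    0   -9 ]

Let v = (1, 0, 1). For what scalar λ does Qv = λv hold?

-9

Compute Qv: Q·(1, 0, 1) = (-9, 0, -9).
Since Qv = λv, compare component 1: -9 = λ·1, so λ = -9.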